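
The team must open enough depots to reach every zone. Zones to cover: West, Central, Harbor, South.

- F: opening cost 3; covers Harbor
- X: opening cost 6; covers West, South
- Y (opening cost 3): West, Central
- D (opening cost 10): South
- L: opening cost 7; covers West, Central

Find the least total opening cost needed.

12

Choose F, X, and Y: together they cover West, Central, Harbor, South — every zone.
Total opening cost: 3 + 6 + 3 = 12.
No cover costs less than 12.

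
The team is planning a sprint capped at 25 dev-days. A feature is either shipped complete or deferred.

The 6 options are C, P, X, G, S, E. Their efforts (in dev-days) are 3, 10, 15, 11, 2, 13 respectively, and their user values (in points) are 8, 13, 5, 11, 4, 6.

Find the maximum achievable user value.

32

Allowing fractional choices, the relaxed optimum would be about 35.0, but features are indivisible.
P + G + S: effort 10 + 11 + 2 = 23 ≤ 25, user value 13 + 11 + 4 = 28.
C + P + G: effort 3 + 10 + 11 = 24 ≤ 25, user value 8 + 13 + 11 = 32.
Best is C, P, and G with total user value 32.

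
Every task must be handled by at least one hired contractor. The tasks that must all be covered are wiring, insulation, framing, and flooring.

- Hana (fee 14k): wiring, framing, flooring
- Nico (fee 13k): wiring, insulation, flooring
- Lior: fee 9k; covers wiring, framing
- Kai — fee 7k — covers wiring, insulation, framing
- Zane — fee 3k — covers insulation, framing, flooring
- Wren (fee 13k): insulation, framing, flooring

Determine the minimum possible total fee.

10

Choose Kai and Zane: together they cover wiring, insulation, framing, flooring — every task.
Total fee: 7 + 3 = 10.
No cover costs less than 10.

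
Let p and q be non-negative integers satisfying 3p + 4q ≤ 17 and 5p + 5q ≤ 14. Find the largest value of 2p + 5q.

10

(p,q)=(0,2): 3·0+4·2=8≤17, 5·0+5·2=10≤14, objective 10.
(p,q)=(1,1): 3·1+4·1=7≤17, 5·1+5·1=10≤14, objective 7.
No feasible integer point exceeds 10.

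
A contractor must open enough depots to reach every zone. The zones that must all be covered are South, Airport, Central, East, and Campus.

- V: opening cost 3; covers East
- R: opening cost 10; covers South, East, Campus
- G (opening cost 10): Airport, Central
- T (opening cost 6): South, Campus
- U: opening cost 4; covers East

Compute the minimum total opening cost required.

19

This is a weighted set-cover instance.
Choose V, G, and T: together they cover South, Airport, Central, East, Campus — every zone.
Total opening cost: 3 + 10 + 6 = 19.
No cover costs less than 19.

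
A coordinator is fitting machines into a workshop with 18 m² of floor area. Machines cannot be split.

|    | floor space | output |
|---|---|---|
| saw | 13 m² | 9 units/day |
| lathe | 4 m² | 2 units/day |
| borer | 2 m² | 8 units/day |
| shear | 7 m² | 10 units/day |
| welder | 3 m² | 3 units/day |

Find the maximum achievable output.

Take lathe, borer, shear, and welder: floor space 4 + 2 + 7 + 3 = 16 ≤ 18, output 2 + 8 + 10 + 3 = 23.
No other feasible combination does better.

23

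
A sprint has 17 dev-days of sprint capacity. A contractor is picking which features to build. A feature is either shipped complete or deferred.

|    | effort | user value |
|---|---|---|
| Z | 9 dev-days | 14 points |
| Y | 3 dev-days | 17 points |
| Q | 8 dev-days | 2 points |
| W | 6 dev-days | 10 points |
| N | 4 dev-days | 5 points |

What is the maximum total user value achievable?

36

Take Z, Y, and N: effort 9 + 3 + 4 = 16 ≤ 17, user value 14 + 17 + 5 = 36.
No other feasible combination does better.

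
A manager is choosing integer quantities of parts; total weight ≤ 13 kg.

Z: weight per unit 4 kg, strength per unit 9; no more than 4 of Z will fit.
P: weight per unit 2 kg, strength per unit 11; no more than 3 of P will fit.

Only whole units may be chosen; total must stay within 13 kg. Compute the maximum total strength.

42

This is a bounded integer knapsack.
Take 1×Z and 3×P: weight 10 ≤ 13, strength 1·9 + 3·11 = 42.
P has the best ratio (11/2) and is taken to its limit of 3; remaining capacity is filled optimally with the others.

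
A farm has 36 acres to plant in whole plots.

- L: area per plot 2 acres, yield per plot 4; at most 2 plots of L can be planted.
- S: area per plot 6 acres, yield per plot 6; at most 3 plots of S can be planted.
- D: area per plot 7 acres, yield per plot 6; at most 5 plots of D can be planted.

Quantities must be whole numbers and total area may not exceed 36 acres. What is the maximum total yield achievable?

This is a bounded integer knapsack.
Take 2×L, 3×S, and 2×D: area 36 ≤ 36, yield 2·4 + 3·6 + 2·6 = 38.
L has the best ratio (4/2) and is taken to its limit of 2; remaining capacity is filled optimally with the others.

38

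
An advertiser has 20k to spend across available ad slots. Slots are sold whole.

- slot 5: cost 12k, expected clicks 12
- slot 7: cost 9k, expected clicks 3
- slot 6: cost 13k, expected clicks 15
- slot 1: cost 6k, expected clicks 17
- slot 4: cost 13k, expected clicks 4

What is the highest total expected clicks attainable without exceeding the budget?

This is a 0-1 knapsack instance.
Take slot 6 and slot 1: cost 13 + 6 = 19 ≤ 20, expected clicks 15 + 17 = 32.
No other feasible combination does better.

32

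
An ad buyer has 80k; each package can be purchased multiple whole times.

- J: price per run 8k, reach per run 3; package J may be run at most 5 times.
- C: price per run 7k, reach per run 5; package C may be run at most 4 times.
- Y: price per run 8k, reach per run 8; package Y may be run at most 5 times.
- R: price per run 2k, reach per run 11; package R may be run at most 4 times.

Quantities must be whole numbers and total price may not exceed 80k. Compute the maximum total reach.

R has the best ratio (11/2); taking only R gives at most 4×11 = 44 (stopped by the supply cap of 4).
Mixing does better — 4×C, 5×Y, and 4×R: price 76 ≤ 80, reach 4·5 + 5·8 + 4·11 = 104.

104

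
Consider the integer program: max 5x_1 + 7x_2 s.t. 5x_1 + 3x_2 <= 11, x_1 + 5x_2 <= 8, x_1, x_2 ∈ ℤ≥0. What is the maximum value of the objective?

The continuous relaxation peaks at (1.41, 1.32) with value 16.27; rounding to a feasible lattice point costs some objective.
(x_1,x_2)=(1,1): 5·1+3·1=8≤11, 1·1+5·1=6≤8, objective 12.
(x_1,x_2)=(2,0): 5·2+3·0=10≤11, 1·2+5·0=2≤8, objective 10.
No feasible integer point exceeds 12.

12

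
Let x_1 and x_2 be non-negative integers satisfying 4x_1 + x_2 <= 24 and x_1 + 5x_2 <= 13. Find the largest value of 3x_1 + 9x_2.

Relaxing integrality, the LP optimum is 30.16 at (x_1,x_2) = (5.63, 1.47), which is not an integer point.
(x_1,x_2)=(3,2): 4·3+1·2=14≤24, 1·3+5·2=13≤13, objective 27.
(x_1,x_2)=(5,1): 4·5+1·1=21≤24, 1·5+5·1=10≤13, objective 24.
(x_1,x_2)=(2,2): 4·2+1·2=10≤24, 1·2+5·2=12≤13, objective 24.
The best lattice point is (3,2), giving 27.

27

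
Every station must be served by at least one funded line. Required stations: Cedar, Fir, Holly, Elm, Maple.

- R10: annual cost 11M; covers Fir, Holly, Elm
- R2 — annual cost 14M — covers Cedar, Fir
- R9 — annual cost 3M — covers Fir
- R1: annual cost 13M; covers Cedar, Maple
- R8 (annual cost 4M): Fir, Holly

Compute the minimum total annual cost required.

24

The greedy cost-per-new-station heuristic would pick R8, R1, and R10 for 28, but a cheaper cover exists.
Choose R10 and R1: together they cover Cedar, Fir, Holly, Elm, Maple — every station.
Total annual cost: 11 + 13 = 24.
No cover costs less than 24.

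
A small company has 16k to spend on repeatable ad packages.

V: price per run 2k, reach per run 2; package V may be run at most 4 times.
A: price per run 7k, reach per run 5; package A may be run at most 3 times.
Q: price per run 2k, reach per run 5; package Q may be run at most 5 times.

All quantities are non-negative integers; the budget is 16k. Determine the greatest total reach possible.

This is a bounded integer knapsack.
Q has the best ratio (5/2); taking only Q gives at most 5×5 = 25 (stopped by the supply cap of 5).
Mixing does better — 3×V and 5×Q: price 16 ≤ 16, reach 3·2 + 5·5 = 31.

31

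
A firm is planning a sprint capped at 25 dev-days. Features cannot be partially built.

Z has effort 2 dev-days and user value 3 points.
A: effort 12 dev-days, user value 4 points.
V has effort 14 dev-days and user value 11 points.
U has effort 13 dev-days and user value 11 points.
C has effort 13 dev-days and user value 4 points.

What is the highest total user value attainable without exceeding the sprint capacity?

Z + V: effort 2 + 14 = 16 ≤ 25, user value 3 + 11 = 14.
Z + U: effort 2 + 13 = 15 ≤ 25, user value 3 + 11 = 14.
A + U: effort 12 + 13 = 25 ≤ 25, user value 4 + 11 = 15.
Best is A and U with total user value 15.

15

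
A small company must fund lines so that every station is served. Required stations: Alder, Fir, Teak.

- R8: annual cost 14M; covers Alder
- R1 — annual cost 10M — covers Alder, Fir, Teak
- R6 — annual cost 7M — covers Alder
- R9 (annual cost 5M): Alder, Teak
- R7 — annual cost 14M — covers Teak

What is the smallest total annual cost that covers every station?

This is an integer covering problem.
The greedy cost-per-new-station heuristic would pick R9 and R1 for 15, but a cheaper cover exists.
R1 alone covers Alder, Fir, Teak — every station.
Total annual cost: 10.
No cover costs less than 10.

10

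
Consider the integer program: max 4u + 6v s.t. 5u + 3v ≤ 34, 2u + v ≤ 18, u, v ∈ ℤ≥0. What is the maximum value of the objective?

The continuous relaxation peaks at (0, 11.3) with value 68.00; rounding to a feasible lattice point costs some objective.
(u,v)=(0,11): 5·0+3·11=33≤34, 2·0+1·11=11≤18, objective 66.
(u,v)=(0,10): 5·0+3·10=30≤34, 2·0+1·10=10≤18, objective 60.
Maximum is 66 at (u,v)=(0,11).

66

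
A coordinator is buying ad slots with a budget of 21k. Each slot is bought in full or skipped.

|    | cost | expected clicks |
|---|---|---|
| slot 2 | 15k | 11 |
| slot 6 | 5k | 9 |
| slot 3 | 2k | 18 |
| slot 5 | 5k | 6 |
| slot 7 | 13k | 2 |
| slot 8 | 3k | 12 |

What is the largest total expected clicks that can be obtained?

Allowing fractional choices, the relaxed optimum would be about 49.4, but ad slots are indivisible.
slot 2 + slot 3 + slot 8: cost 15 + 2 + 3 = 20 ≤ 21, expected clicks 11 + 18 + 12 = 41.
slot 6 + slot 3 + slot 5 + slot 8: cost 5 + 2 + 5 + 3 = 15 ≤ 21, expected clicks 9 + 18 + 6 + 12 = 45.
slot 6 + slot 3 + slot 8: cost 5 + 2 + 3 = 10 ≤ 21, expected clicks 9 + 18 + 12 = 39.
Best is slot 6, slot 3, slot 5, and slot 8 with total expected clicks 45.

45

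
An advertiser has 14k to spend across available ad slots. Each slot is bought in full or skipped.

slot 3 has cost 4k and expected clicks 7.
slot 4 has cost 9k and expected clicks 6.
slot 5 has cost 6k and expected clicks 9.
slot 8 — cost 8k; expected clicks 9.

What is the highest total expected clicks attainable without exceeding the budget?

Allowing fractional choices, the relaxed optimum would be about 20.5, but ad slots are indivisible.
slot 5 + slot 8: cost 6 + 8 = 14 ≤ 14, expected clicks 9 + 9 = 18.
slot 3 + slot 8: cost 4 + 8 = 12 ≤ 14, expected clicks 7 + 9 = 16.
slot 3 + slot 5: cost 4 + 6 = 10 ≤ 14, expected clicks 7 + 9 = 16.
Best is slot 5 and slot 8 with total expected clicks 18.

18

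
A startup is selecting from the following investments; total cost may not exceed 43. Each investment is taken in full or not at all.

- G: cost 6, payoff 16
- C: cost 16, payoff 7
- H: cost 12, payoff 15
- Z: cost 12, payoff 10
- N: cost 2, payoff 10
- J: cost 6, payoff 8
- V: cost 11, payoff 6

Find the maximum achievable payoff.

G + H + Z + N + J: cost 6 + 12 + 12 + 2 + 6 = 38 ≤ 43, payoff 16 + 15 + 10 + 10 + 8 = 59.
G + H + Z + N + V: cost 6 + 12 + 12 + 2 + 11 = 43 ≤ 43, payoff 16 + 15 + 10 + 10 + 6 = 57.
Best is G, H, Z, N, and J with total payoff 59.

59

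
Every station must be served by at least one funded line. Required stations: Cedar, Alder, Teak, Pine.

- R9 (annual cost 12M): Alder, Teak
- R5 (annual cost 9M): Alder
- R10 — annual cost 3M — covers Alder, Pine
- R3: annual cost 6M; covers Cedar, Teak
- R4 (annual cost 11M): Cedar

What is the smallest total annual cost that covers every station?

9

This is a weighted set-cover instance.
Choose R10 and R3: together they cover Cedar, Alder, Teak, Pine — every station.
Total annual cost: 3 + 6 = 9.
No cover costs less than 9.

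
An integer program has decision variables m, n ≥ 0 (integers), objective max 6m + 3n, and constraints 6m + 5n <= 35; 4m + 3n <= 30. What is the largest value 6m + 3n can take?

(m,n)=(5,1): 6·5+5·1=35≤35, 4·5+3·1=23≤30, objective 33.
(m,n)=(4,2): 6·4+5·2=34≤35, 4·4+3·2=22≤30, objective 30.
(m,n)=(5,0): 6·5+5·0=30≤35, 4·5+3·0=20≤30, objective 30.
Maximum is 33 at (m,n)=(5,1).

33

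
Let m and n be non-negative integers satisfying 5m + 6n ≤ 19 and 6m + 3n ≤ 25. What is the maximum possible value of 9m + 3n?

(m,n)=(3,0): 5·3+6·0=15≤19, 6·3+3·0=18≤25, objective 27.
(m,n)=(2,1): 5·2+6·1=16≤19, 6·2+3·1=15≤25, objective 21.
(m,n)=(2,0): 5·2+6·0=10≤19, 6·2+3·0=12≤25, objective 18.
Maximum is 27 at (m,n)=(3,0).

27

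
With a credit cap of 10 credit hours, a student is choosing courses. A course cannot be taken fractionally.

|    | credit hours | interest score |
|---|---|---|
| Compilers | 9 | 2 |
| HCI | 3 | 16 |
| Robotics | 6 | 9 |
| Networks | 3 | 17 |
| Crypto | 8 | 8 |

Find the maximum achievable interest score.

33

Take HCI and Networks: credit hours 3 + 3 = 6 ≤ 10, interest score 16 + 17 = 33.
No other feasible combination does better.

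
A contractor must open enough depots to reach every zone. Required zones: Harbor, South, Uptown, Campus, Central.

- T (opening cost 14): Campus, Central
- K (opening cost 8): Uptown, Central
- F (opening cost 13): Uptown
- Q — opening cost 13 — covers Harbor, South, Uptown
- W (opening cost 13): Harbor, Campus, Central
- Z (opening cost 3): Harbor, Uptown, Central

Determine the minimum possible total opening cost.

This is a weighted set-cover instance.
The greedy cost-per-new-zone heuristic would pick Z, Q, and W for 29, but a cheaper cover exists.
Choose Q and W: together they cover Harbor, South, Uptown, Campus, Central — every zone.
Total opening cost: 13 + 13 = 26.
No cover costs less than 26.

26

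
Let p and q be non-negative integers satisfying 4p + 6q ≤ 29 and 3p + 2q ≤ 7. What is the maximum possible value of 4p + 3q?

(p,q)=(1,2): 4·1+6·2=16≤29, 3·1+2·2=7≤7, objective 10.
(p,q)=(0,3): 4·0+6·3=18≤29, 3·0+2·3=6≤7, objective 9.
Maximum is 10 at (p,q)=(1,2).

10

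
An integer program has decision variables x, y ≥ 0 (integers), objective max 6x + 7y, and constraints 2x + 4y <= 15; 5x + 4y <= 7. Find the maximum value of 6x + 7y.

7

(x,y)=(0,1) is feasible, giving 7.
(x,y)=(1,0) is feasible, giving 6.
(x,y)=(0,0) is feasible, giving 0.
Maximum is 7 at (x,y)=(0,1).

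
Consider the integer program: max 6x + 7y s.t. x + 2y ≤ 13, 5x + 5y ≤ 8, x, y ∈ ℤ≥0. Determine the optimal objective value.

7

The continuous relaxation peaks at (0, 1.6) with value 11.20; rounding to a feasible lattice point costs some objective.
(x,y)=(0,1) is feasible, giving 7.
(x,y)=(1,0) is feasible, giving 6.
(x,y)=(0,0) is feasible, giving 0.
No feasible integer point exceeds 7.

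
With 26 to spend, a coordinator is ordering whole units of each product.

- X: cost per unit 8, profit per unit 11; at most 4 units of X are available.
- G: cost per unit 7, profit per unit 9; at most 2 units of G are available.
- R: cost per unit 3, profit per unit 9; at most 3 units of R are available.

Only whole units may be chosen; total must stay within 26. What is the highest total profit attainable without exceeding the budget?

49

This is a bounded integer knapsack.
R has the best ratio (9/3); taking only R gives at most 3×9 = 27 (stopped by the supply cap of 3).
Mixing does better — 2×X and 3×R: cost 25 ≤ 26, profit 2·11 + 3·9 = 49.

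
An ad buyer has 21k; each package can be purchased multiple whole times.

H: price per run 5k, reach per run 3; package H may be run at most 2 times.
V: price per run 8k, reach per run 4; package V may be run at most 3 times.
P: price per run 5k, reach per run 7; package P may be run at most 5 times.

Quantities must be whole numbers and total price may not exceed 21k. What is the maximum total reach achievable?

Take 4×P: price 20 ≤ 21, reach 4·7 = 28.
No other integer combination yields more.

28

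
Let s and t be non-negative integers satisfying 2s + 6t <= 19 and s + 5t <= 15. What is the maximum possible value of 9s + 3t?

Relaxing integrality, the LP optimum is 85.50 at (s,t) = (9.5, 0), which is not an integer point.
(s,t)=(9,0): 2·9+6·0=18≤19, 1·9+5·0=9≤15, objective 81.
(s,t)=(8,0): 2·8+6·0=16≤19, 1·8+5·0=8≤15, objective 72.
The best lattice point is (9,0), giving 81.

81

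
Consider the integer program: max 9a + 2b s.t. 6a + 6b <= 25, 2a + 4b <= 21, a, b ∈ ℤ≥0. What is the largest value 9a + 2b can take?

Relaxing integrality, the LP optimum is 37.50 at (a,b) = (4.17, 0), which is not an integer point.
(a,b)=(4,0): 6·4+6·0=24≤25, 2·4+4·0=8≤21, objective 36.
(a,b)=(3,1): 6·3+6·1=24≤25, 2·3+4·1=10≤21, objective 29.
(a,b)=(3,0): 6·3+6·0=18≤25, 2·3+4·0=6≤21, objective 27.
No feasible integer point exceeds 36.

36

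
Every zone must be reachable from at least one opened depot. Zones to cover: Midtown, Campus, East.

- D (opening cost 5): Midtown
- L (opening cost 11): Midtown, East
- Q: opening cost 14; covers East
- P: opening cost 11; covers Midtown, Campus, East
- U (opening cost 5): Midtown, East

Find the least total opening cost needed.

P alone covers Midtown, Campus, East — every zone.
Total opening cost: 11.

11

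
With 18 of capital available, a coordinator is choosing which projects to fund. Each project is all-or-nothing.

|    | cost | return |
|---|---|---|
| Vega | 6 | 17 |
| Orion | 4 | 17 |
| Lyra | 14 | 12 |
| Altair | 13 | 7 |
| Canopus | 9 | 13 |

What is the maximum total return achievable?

Allowing fractional choices, the relaxed optimum would be about 45.6, but projects are indivisible.
Orion + Canopus: cost 4 + 9 = 13 ≤ 18, return 17 + 13 = 30.
Vega + Orion: cost 6 + 4 = 10 ≤ 18, return 17 + 17 = 34.
Vega + Canopus: cost 6 + 9 = 15 ≤ 18, return 17 + 13 = 30.
Best is Vega and Orion with total return 34.

34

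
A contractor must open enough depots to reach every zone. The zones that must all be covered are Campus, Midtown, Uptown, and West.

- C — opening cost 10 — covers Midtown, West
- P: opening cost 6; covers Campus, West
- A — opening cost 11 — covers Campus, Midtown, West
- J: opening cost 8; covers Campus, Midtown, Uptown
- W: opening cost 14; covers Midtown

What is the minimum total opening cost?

14

This is an integer covering problem.
Choose P and J: together they cover Campus, Midtown, Uptown, West — every zone.
Total opening cost: 6 + 8 = 14.
No cover costs less than 14.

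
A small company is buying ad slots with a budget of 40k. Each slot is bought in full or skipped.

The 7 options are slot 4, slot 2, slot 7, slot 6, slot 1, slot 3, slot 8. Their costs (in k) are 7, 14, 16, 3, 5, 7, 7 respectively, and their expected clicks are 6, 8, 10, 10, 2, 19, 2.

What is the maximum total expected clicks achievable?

47

Allowing fractional choices, the relaxed optimum would be about 49.0, but ad slots are indivisible.
slot 2 + slot 7 + slot 6 + slot 3: cost 14 + 16 + 3 + 7 = 40 ≤ 40, expected clicks 8 + 10 + 10 + 19 = 47.
slot 4 + slot 7 + slot 6 + slot 3 + slot 8: cost 7 + 16 + 3 + 7 + 7 = 40 ≤ 40, expected clicks 6 + 10 + 10 + 19 + 2 = 47.
slot 4 + slot 7 + slot 6 + slot 1 + slot 3: cost 7 + 16 + 3 + 5 + 7 = 38 ≤ 40, expected clicks 6 + 10 + 10 + 2 + 19 = 47.
The maximum expected clicks is 47; one optimal choice is slot 4, slot 7, slot 6, slot 1, and slot 3.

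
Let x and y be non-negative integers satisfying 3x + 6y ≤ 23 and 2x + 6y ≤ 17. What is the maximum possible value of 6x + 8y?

Relaxing integrality, the LP optimum is 46.00 at (x,y) = (7.67, 0), which is not an integer point.
(x,y)=(7,0): 3·7+6·0=21≤23, 2·7+6·0=14≤17, objective 42.
(x,y)=(6,0): 3·6+6·0=18≤23, 2·6+6·0=12≤17, objective 36.
The best lattice point is (7,0), giving 42.

42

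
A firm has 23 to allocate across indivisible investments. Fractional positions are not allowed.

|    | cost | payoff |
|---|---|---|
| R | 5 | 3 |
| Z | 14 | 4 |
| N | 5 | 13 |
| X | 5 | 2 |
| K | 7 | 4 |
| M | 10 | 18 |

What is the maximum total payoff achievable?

Take N, K, and M: cost 5 + 7 + 10 = 22 ≤ 23, payoff 13 + 4 + 18 = 35.
No other feasible combination does better.

35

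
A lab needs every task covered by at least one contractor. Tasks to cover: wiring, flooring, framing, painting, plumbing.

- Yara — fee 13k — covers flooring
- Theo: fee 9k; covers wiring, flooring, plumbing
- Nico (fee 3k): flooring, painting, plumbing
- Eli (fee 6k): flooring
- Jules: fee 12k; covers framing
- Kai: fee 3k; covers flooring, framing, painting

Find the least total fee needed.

This is an integer covering problem.
The greedy cost-per-new-task heuristic would pick Nico, Kai, and Theo for 15, but a cheaper cover exists.
Choose Theo and Kai: together they cover wiring, flooring, framing, painting, plumbing — every task.
Total fee: 9 + 3 = 12.
No cover costs less than 12.

12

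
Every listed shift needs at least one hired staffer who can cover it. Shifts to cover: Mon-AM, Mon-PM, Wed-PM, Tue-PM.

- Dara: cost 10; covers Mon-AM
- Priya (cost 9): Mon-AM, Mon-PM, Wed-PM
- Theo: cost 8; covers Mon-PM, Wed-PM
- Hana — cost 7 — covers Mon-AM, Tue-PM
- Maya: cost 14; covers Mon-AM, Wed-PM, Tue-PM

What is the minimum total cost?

This is an integer covering problem.
The greedy cost-per-new-shift heuristic would pick Priya and Hana for 16, but a cheaper cover exists.
Choose Theo and Hana: together they cover Mon-AM, Mon-PM, Wed-PM, Tue-PM — every shift.
Total cost: 8 + 7 = 15.
No cover costs less than 15.

15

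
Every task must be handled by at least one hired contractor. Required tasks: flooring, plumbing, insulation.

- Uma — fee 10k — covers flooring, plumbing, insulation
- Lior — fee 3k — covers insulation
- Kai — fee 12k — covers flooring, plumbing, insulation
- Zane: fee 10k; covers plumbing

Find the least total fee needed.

10

The greedy cost-per-new-task heuristic would pick Lior and Uma for 13, but a cheaper cover exists.
Uma alone covers flooring, plumbing, insulation — every task.
Total fee: 10.
No cover costs less than 10.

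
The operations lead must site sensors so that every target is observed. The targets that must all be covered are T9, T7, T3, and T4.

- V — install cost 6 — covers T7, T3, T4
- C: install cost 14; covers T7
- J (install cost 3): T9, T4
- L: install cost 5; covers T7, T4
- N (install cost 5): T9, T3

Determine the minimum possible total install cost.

Choose V and J: together they cover T9, T7, T3, T4 — every target.
Total install cost: 6 + 3 = 9.
No cover costs less than 9.

9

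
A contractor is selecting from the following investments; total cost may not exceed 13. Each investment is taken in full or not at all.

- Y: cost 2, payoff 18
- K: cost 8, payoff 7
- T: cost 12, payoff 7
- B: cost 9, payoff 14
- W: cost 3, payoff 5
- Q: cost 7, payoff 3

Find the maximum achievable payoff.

32

Allowing fractional choices, the relaxed optimum would be about 35.4, but investments are indivisible.
Y + B: cost 2 + 9 = 11 ≤ 13, payoff 18 + 14 = 32.
Y + W + Q: cost 2 + 3 + 7 = 12 ≤ 13, payoff 18 + 5 + 3 = 26.
Y + K + W: cost 2 + 8 + 3 = 13 ≤ 13, payoff 18 + 7 + 5 = 30.
Best is Y and B with total payoff 32.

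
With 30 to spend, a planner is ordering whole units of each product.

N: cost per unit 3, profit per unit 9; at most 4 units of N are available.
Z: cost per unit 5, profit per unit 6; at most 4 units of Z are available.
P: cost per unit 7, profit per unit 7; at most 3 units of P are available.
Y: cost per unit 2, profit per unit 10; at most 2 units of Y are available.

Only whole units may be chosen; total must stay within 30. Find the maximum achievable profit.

70

4×N, 1×Z, 1×P, and 2×Y: cost 28 ≤ 30, profit 4·9 + 1·6 + 1·7 + 2·10 = 69.
4×N, 2×P, and 2×Y: cost 30 ≤ 30, profit 4·9 + 2·7 + 2·10 = 70.
Best is 70.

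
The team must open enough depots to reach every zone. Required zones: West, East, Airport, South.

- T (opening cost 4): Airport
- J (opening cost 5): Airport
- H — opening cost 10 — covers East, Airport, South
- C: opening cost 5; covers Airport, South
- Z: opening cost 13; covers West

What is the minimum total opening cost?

23

The greedy cost-per-new-zone heuristic would pick C, H, and Z for 28, but a cheaper cover exists.
Choose H and Z: together they cover West, East, Airport, South — every zone.
Total opening cost: 10 + 13 = 23.
No cover costs less than 23.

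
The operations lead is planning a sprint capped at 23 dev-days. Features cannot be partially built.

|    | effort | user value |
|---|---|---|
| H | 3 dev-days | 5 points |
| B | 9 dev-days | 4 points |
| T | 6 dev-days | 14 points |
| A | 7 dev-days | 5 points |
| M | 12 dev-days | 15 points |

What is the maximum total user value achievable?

Take H, T, and M: effort 3 + 6 + 12 = 21 ≤ 23, user value 5 + 14 + 15 = 34.
No other feasible combination does better.

34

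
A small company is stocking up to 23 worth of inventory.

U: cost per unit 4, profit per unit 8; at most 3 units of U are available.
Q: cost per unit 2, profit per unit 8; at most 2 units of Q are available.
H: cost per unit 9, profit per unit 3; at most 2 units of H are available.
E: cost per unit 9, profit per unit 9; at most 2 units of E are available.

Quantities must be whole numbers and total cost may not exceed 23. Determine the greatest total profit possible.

41

3×U, 1×Q, and 1×E: cost 23 ≤ 23, profit 3·8 + 1·8 + 1·9 = 41.
2×U, 2×Q, and 1×E: cost 21 ≤ 23, profit 2·8 + 2·8 + 1·9 = 41.
Best is 41.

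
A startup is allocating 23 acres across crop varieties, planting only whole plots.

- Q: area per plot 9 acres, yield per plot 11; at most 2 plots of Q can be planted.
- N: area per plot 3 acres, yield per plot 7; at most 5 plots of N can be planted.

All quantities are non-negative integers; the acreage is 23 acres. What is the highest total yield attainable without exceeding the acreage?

39

N has the best ratio (7/3); taking only N gives at most 5×7 = 35 (stopped by the supply cap of 5).
Mixing does better — 1×Q and 4×N: area 21 ≤ 23, yield 1·11 + 4·7 = 39.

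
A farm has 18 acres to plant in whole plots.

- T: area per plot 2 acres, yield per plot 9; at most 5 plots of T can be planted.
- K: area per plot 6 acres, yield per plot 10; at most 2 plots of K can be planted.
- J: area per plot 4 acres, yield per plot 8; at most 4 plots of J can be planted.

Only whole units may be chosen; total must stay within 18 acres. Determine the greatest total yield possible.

This is a bounded integer knapsack.
T has the best ratio (9/2); taking only T gives at most 5×9 = 45 (stopped by the supply cap of 5).
Mixing does better — 5×T and 2×J: area 18 ≤ 18, yield 5·9 + 2·8 = 61.

61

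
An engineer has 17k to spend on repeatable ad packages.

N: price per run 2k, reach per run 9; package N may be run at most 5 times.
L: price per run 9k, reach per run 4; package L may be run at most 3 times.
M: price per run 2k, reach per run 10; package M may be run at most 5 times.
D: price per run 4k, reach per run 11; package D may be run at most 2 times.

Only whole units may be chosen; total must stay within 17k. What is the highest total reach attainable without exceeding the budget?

This is a bounded integer knapsack.
Take 3×N and 5×M: price 16 ≤ 17, reach 3·9 + 5·10 = 77.
M has the best ratio (10/2) and is taken to its limit of 5; remaining capacity is filled optimally with the others.

77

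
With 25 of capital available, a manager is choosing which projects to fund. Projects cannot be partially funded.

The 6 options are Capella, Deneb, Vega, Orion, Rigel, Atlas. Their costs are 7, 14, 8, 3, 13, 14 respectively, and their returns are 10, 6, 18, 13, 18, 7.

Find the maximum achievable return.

49

This is an integer program with binary decision variables.
Capella + Vega + Orion: cost 7 + 8 + 3 = 18 ≤ 25, return 10 + 18 + 13 = 41.
Vega + Orion + Rigel: cost 8 + 3 + 13 = 24 ≤ 25, return 18 + 13 + 18 = 49.
Capella + Orion + Rigel: cost 7 + 3 + 13 = 23 ≤ 25, return 10 + 13 + 18 = 41.
Best is Vega, Orion, and Rigel with total return 49.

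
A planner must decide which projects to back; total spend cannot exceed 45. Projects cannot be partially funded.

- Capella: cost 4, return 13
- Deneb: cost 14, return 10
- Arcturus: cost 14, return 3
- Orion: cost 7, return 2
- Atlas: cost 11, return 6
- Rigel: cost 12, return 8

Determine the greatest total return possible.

This is a 0-1 knapsack instance.
Take Capella, Deneb, Atlas, and Rigel: cost 4 + 14 + 11 + 12 = 41 ≤ 45, return 13 + 10 + 6 + 8 = 37.
No other feasible combination does better.

37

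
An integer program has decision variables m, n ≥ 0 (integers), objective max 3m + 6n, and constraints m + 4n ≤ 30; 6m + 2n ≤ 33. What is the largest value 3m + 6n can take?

48

Relaxing integrality, the LP optimum is 49.91 at (m,n) = (3.27, 6.68), which is not an integer point.
(m,n)=(2,7): 1·2+4·7=30≤30, 6·2+2·7=26≤33, objective 48.
(m,n)=(1,7): 1·1+4·7=29≤30, 6·1+2·7=20≤33, objective 45.
(m,n)=(3,6): 1·3+4·6=27≤30, 6·3+2·6=30≤33, objective 45.
Maximum is 48 at (m,n)=(2,7).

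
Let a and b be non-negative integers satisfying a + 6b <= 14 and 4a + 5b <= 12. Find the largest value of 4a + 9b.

The continuous relaxation peaks at (0.105, 2.32) with value 21.26; rounding to a feasible lattice point costs some objective.
(a,b)=(0,2) is feasible, giving 18.
(a,b)=(1,1) is feasible, giving 13.
The best lattice point is (0,2), giving 18.

18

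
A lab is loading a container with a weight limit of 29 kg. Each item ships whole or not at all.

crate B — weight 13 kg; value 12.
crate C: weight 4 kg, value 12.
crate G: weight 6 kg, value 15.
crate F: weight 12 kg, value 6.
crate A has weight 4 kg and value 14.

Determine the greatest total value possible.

53

crate B + crate C + crate G + crate A: weight 13 + 4 + 6 + 4 = 27 ≤ 29, value 12 + 12 + 15 + 14 = 53.
crate C + crate G + crate F + crate A: weight 4 + 6 + 12 + 4 = 26 ≤ 29, value 12 + 15 + 6 + 14 = 47.
Best is crate B, crate C, crate G, and crate A with total value 53.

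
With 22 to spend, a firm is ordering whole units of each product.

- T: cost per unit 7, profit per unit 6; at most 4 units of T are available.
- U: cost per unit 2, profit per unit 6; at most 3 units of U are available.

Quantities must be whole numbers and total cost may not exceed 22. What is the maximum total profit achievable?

30

Take 2×T and 3×U: cost 20 ≤ 22, profit 2·6 + 3·6 = 30.
U has the best ratio (6/2) and is taken to its limit of 3; remaining capacity is filled optimally with the others.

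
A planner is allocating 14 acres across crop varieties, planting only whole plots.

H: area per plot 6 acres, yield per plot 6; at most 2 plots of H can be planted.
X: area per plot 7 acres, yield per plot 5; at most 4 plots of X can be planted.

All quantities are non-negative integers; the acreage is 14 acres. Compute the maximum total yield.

12

H has the best ratio (6/6); taking only H gives at most 2×6 = 12 (stopped by the area limit).
Optimal: 2×H: area 12 ≤ 14, yield 2·6 = 12.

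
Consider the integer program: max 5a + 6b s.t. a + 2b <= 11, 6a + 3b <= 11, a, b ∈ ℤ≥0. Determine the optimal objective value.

18

The continuous relaxation peaks at (0, 3.67) with value 22.00; rounding to a feasible lattice point costs some objective.
(a,b)=(0,3): 1·0+2·3=6≤11, 6·0+3·3=9≤11, objective 18.
(a,b)=(0,2): 1·0+2·2=4≤11, 6·0+3·2=6≤11, objective 12.
No feasible integer point exceeds 18.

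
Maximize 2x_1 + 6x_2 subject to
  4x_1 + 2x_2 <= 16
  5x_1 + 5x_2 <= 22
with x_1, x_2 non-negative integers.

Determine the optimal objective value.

24

(x_1,x_2)=(0,4) is feasible, giving 24.
(x_1,x_2)=(1,3) is feasible, giving 20.
(x_1,x_2)=(0,3) is feasible, giving 18.
Maximum is 24 at (x_1,x_2)=(0,4).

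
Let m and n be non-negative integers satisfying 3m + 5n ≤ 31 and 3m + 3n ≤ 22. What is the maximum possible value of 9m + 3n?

(m,n)=(7,0): 3·7+5·0=21≤31, 3·7+3·0=21≤22, objective 63.
(m,n)=(6,1): 3·6+5·1=23≤31, 3·6+3·1=21≤22, objective 57.
(m,n)=(6,0): 3·6+5·0=18≤31, 3·6+3·0=18≤22, objective 54.
No feasible integer point exceeds 63.

63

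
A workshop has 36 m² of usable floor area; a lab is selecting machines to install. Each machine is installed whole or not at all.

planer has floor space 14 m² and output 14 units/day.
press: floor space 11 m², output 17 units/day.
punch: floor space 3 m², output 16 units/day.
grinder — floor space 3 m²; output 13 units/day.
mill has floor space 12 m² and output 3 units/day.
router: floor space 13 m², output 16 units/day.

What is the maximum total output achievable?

Allowing fractional choices, the relaxed optimum would be about 68.0, but machines are indivisible.
planer + press + punch + grinder: floor space 14 + 11 + 3 + 3 = 31 ≤ 36, output 14 + 17 + 16 + 13 = 60.
press + punch + grinder + router: floor space 11 + 3 + 3 + 13 = 30 ≤ 36, output 17 + 16 + 13 + 16 = 62.
Best is press, punch, grinder, and router with total output 62.

62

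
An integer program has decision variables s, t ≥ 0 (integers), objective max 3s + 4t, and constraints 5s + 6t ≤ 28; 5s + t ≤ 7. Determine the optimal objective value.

16

Relaxing integrality, the LP optimum is 18.67 at (s,t) = (0, 4.67), which is not an integer point.
(s,t)=(0,4): 5·0+6·4=24≤28, 5·0+1·4=4≤7, objective 16.
(s,t)=(0,3): 5·0+6·3=18≤28, 5·0+1·3=3≤7, objective 12.
No feasible integer point exceeds 16.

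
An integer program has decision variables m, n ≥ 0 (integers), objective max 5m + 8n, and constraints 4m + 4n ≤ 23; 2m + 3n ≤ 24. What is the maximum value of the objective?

40

(m,n)=(0,5) is feasible, giving 40.
(m,n)=(1,4) is feasible, giving 37.
(m,n)=(0,4) is feasible, giving 32.
No feasible integer point exceeds 40.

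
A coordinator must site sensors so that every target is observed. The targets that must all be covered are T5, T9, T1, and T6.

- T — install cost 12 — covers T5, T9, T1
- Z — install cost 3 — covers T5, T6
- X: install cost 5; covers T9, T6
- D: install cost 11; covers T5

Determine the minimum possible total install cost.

15

The greedy cost-per-new-target heuristic would pick Z, X, and T for 20, but a cheaper cover exists.
Choose T and Z: together they cover T5, T9, T1, T6 — every target.
Total install cost: 12 + 3 = 15.
No cover costs less than 15.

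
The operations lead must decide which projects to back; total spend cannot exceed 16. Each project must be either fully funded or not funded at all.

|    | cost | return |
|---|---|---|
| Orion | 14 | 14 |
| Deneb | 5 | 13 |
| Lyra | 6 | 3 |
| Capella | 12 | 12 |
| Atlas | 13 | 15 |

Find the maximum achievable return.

Treat it as a binary knapsack problem.
Allowing fractional choices, the relaxed optimum would be about 25.7, but projects are indivisible.
Atlas: cost 13 ≤ 16, return 15.
Orion: cost 14 ≤ 16, return 14.
Deneb + Lyra: cost 5 + 6 = 11 ≤ 16, return 13 + 3 = 16.
Best is Deneb and Lyra with total return 16.

16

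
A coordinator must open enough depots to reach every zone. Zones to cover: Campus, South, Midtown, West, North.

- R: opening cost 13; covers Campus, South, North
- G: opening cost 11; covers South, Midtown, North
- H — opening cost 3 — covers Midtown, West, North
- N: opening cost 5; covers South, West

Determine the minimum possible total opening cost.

16

This is a weighted set-cover instance.
Choose R and H: together they cover Campus, South, Midtown, West, North — every zone.
Total opening cost: 13 + 3 = 16.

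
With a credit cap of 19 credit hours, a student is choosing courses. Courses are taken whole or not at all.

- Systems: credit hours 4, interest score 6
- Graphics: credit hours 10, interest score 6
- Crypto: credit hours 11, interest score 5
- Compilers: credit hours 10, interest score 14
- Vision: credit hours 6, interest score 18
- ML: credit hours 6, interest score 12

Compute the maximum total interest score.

36

Compilers + Vision: credit hours 10 + 6 = 16 ≤ 19, interest score 14 + 18 = 32.
Systems + Vision + ML: credit hours 4 + 6 + 6 = 16 ≤ 19, interest score 6 + 18 + 12 = 36.
Vision + ML: credit hours 6 + 6 = 12 ≤ 19, interest score 18 + 12 = 30.
Best is Systems, Vision, and ML with total interest score 36.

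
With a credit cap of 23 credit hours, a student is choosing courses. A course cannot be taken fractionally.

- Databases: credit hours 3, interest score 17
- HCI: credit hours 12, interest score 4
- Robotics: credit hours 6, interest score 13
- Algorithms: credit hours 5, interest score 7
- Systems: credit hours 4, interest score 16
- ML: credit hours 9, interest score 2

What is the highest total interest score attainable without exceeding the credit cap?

Databases + Robotics + Algorithms + Systems: credit hours 3 + 6 + 5 + 4 = 18 ≤ 23, interest score 17 + 13 + 7 + 16 = 53.
Databases + Robotics + Systems + ML: credit hours 3 + 6 + 4 + 9 = 22 ≤ 23, interest score 17 + 13 + 16 + 2 = 48.
Best is Databases, Robotics, Algorithms, and Systems with total interest score 53.

53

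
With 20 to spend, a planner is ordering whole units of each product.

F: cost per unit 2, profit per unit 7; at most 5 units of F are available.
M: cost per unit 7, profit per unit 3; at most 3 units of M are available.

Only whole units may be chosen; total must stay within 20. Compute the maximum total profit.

Take 5×F and 1×M: cost 17 ≤ 20, profit 5·7 + 1·3 = 38.
F has the best ratio (7/2) and is taken to its limit of 5; remaining capacity is filled optimally with the others.

38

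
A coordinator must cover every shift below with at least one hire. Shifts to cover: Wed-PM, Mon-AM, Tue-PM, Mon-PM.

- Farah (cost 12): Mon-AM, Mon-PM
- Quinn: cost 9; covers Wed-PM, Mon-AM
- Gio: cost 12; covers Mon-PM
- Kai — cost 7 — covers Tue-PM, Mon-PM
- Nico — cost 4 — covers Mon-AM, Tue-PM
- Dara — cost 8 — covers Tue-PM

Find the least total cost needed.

16

The greedy cost-per-new-shift heuristic would pick Nico, Kai, and Quinn for 20, but a cheaper cover exists.
Choose Quinn and Kai: together they cover Wed-PM, Mon-AM, Tue-PM, Mon-PM — every shift.
Total cost: 9 + 7 = 16.
No cover costs less than 16.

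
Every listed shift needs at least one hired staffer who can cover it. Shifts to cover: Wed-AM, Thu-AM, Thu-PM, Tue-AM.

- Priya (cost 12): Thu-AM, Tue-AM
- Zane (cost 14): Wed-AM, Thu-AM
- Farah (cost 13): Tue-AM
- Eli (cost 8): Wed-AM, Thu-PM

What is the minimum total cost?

This is a weighted set-cover instance.
Choose Priya and Eli: together they cover Wed-AM, Thu-AM, Thu-PM, Tue-AM — every shift.
Total cost: 12 + 8 = 20.

20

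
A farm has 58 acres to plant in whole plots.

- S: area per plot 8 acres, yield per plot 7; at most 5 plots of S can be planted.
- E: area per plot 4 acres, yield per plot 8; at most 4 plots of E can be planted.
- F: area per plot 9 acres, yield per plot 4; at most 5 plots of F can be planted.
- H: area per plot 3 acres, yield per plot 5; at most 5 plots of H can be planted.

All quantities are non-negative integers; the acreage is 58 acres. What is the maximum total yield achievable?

This is a bounded integer knapsack.
2×S, 4×E, 1×F, and 5×H: area 56 ≤ 58, yield 2·7 + 4·8 + 1·4 + 5·5 = 75.
3×S, 4×E, and 5×H: area 55 ≤ 58, yield 3·7 + 4·8 + 5·5 = 78.
Best is 78.

78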